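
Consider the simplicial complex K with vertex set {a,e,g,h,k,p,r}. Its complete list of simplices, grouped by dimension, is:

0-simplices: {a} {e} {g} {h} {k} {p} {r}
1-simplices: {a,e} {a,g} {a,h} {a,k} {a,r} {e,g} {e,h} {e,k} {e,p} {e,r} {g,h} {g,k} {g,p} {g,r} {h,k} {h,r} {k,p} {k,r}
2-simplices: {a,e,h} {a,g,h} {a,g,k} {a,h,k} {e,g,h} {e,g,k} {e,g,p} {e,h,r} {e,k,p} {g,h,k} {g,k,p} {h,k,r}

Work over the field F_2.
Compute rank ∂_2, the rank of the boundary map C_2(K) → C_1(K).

rank∂_2=10

n_0=7 n_1=18 n_2=12  [Z2]
∂1: piv[ae,ag,ah,ak,ar,ep] rk=6  ker:eg,eh,ek,er,gh,gk,gp,gr,hk,hr,kp,kr
∂2: piv[aeh,agh,agk,ahk,egh,egk,egp,ehr,ekp,hkr] rk=10  ker:ghk,gkp
rk∂_2=10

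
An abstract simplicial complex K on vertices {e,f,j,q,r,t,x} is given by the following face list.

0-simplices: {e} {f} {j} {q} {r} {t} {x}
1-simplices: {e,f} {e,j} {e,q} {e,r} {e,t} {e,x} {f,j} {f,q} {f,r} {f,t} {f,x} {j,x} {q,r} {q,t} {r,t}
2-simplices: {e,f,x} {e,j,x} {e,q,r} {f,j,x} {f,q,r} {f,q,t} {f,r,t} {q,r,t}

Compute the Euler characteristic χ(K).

n_0=7 n_1=15 n_2=8
χ=+7−15+8=0

χ(K)=0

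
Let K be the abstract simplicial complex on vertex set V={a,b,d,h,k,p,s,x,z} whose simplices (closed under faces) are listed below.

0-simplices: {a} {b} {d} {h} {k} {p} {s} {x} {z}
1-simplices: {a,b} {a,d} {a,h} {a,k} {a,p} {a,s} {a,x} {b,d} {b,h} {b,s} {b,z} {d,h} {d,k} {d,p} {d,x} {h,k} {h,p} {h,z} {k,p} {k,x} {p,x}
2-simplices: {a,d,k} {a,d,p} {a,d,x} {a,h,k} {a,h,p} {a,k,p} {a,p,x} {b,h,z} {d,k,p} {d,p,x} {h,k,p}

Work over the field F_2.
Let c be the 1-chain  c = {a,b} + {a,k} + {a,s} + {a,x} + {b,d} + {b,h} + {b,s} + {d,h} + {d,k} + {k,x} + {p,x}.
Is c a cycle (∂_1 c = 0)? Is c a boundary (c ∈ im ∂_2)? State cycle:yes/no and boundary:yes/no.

cycle:no boundary:no

n_0=9 n_1=21 n_2=11  [Z2]
∂1: piv[ab,ad,ah,ak,ap,as,ax,bz] rk=8  ker:bd,bh,bs,dh,dk,dp,dx,hk,hp,hz,kp,kx,px
∂2: piv[adk,adp,adx,ahk,ahp,akp,apx,bhz] rk=8  ker:dkp,dpx,hkp
∂1c = {d} + {k} + {p} + {x}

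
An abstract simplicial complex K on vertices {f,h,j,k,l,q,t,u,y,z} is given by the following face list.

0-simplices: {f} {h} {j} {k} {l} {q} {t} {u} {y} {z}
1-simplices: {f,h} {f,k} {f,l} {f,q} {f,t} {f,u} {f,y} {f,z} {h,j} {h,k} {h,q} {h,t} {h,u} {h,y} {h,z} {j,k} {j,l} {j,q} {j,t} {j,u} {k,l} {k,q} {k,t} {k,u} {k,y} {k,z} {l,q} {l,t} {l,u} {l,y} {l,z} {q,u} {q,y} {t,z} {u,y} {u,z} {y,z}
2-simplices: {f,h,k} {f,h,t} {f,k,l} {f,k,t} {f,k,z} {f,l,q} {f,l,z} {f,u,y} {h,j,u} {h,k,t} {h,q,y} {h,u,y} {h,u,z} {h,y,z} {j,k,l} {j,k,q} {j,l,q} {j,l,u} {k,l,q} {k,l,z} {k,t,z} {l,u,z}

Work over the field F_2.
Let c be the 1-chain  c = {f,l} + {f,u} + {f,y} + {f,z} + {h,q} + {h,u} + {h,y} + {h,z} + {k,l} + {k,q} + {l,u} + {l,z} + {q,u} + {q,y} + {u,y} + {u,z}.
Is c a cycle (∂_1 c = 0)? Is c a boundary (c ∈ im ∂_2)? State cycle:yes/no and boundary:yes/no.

cycle:yes boundary:no

n_0=10 n_1=37 n_2=22  [Z2]
∂1: piv[fh,fk,fl,fq,ft,fu,fy,fz,hj] rk=9  ker:hk,hq,ht,hu,hy,hz,jk,jl,jq,jt,ju,kl,kq,kt,ku,ky,kz,lq,lt,lu,ly,lz,qu,qy,tz,uy,uz,yz
∂2: piv[fhk,fht,fkl,fkt,fkz,flq,flz,fuy,hju,hqy,huy,huz,hyz,jkl,jkq,jlq,jlu,ktz,luz] rk=19  ker:hkt,klq,klz
∂1c = 0
c vs im∂2: residual ≠ 0 ⇒ not boundary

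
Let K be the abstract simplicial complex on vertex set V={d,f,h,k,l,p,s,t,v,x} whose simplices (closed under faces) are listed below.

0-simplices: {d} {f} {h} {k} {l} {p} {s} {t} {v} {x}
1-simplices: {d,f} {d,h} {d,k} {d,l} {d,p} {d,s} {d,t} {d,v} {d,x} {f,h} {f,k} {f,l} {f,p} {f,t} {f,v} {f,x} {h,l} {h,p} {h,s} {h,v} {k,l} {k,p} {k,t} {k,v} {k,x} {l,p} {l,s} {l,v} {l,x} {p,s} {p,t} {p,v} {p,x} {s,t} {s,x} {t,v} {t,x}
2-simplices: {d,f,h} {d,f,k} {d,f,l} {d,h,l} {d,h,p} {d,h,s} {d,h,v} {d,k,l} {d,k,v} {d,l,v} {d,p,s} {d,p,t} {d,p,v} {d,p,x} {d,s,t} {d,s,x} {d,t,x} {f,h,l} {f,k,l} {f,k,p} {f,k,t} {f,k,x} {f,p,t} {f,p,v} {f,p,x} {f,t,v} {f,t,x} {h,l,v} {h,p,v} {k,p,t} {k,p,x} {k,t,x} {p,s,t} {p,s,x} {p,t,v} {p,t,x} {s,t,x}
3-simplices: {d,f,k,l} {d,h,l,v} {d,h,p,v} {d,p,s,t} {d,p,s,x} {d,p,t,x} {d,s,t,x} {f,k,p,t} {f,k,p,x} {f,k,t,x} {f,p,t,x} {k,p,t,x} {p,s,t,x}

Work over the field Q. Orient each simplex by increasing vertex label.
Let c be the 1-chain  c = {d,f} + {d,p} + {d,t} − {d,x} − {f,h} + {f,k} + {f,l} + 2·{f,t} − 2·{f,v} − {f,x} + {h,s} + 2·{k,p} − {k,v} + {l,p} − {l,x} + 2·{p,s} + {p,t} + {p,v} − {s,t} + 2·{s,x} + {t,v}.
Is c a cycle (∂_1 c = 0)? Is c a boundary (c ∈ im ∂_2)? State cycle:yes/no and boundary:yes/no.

cycle:no boundary:no

n_0=10 n_1=37 n_2=37 n_3=13  [Q]
∂1: piv[df,dh,dk,dl,dp,ds,dt,dv,dx] rk=9  ker:fh,fk,fl,fp,ft,fv,fx,hl,hp,hs,hv,kl,kp,kt,kv,kx,lp,ls,lv,lx,ps,pt,pv,px,st,sx,tv,tx
∂2: piv[dfh,dfk,dfl,dhl,dhp,dhs,dhv,dkl,dkv,dlv,dps,dpt,dpv,dpx,dst,dsx,dtx,fkp,fkt,fkx,fpt,fpv,fpx,ftv] rk=24  ker:fhl,fkl,ftx,hlv,hpv,kpt,kpx,ktx,pst,psx,ptv,ptx,stx
∂3: piv[dfkl,dhlv,dhpv,dpst,dpsx,dptx,dstx,fkpt,fkpx,fktx,fptx] rk=11  ker:kptx,pstx
∂1c = −2·{d} + {f} − 2·{h} + {l} + 2·{s} + 2·{t} − {v} − {x}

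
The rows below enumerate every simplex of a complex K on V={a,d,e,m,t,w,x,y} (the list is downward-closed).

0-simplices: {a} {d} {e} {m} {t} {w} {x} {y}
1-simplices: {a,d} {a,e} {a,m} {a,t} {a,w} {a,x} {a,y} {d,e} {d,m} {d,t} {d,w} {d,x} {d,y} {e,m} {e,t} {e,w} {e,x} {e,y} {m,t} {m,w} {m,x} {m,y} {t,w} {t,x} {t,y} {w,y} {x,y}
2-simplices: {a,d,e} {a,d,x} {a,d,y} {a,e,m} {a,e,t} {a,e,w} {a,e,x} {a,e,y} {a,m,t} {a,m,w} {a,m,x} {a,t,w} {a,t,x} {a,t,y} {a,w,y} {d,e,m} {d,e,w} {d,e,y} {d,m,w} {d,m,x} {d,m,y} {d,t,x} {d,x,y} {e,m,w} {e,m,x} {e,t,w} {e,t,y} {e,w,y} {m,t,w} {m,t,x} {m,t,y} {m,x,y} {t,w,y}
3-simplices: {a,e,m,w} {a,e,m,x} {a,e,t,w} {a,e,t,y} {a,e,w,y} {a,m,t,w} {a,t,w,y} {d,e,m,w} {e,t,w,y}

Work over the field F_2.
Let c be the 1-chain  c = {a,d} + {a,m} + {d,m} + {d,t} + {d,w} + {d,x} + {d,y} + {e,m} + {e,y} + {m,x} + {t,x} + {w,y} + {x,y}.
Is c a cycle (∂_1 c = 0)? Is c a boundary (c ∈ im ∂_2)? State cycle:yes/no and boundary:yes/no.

n_0=8 n_1=27 n_2=33 n_3=9  [Z2]
∂1: piv[ad,ae,am,at,aw,ax,ay] rk=7  ker:de,dm,dt,dw,dx,dy,em,et,ew,ex,ey,mt,mw,mx,my,tw,tx,ty,wy,xy
∂2: piv[ade,adx,ady,aem,aet,aew,aex,aey,amt,amw,amx,atw,atx,aty,awy,dem,dew,dmy,dtx,dxy] rk=20  ker:dey,dmw,dmx,emw,emx,etw,ety,ewy,mtw,mtx,mty,mxy,twy
∂3: piv[aemw,aemx,aetw,aety,aewy,amtw,atwy,demw] rk=8  ker:etwy
∂1c = 0
c vs im∂2: reduces to 0 ⇒ boundary

cycle:yes boundary:yes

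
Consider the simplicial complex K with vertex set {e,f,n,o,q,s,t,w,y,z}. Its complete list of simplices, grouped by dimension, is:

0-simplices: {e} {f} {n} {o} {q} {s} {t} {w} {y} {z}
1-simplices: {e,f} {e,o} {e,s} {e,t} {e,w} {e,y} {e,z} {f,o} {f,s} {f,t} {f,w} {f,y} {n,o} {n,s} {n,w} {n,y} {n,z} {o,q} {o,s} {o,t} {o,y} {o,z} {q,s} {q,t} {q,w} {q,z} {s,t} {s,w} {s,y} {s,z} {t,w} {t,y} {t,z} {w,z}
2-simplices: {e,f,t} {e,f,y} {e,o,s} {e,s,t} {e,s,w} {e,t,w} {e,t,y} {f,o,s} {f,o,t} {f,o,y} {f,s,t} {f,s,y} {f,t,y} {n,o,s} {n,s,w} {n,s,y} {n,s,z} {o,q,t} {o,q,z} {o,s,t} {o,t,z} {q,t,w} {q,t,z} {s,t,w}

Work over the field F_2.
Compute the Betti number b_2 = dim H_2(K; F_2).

n_0=10 n_1=34 n_2=24  [Z2]
∂1: piv[ef,eo,es,et,ew,ey,ez,no,oq] rk=9  ker:fo,fs,ft,fw,fy,ns,nw,ny,nz,os,ot,oy,oz,qs,qt,qw,qz,st,sw,sy,sz,tw,ty,tz,wz
∂2: piv[eft,efy,eos,est,esw,etw,ety,fos,fot,foy,fst,fsy,nos,nsw,nsy,nsz,oqt,oqz,otz,qtw] rk=20  ker:fty,ost,qtz,stw
b_2=(24−20)−0=4

b_2=4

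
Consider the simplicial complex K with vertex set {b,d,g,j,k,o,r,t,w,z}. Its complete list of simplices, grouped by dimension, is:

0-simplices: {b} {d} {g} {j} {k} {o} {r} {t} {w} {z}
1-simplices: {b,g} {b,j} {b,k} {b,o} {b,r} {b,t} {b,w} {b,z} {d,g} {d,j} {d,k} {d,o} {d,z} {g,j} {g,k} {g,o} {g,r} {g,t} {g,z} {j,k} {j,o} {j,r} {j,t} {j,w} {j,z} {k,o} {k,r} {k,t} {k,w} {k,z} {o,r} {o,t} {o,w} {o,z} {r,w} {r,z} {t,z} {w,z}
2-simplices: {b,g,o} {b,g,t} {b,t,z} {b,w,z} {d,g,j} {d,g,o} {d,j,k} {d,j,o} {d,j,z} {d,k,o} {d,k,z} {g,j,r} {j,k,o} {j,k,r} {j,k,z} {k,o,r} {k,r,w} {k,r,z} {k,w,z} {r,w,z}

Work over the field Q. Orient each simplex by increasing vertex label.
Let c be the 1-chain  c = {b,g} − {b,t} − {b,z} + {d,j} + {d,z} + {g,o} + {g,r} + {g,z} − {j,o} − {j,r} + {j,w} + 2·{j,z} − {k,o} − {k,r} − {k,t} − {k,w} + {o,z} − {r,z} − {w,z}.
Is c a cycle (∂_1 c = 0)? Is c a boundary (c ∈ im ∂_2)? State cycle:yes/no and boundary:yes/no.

cycle:no boundary:no

n_0=10 n_1=38 n_2=20  [Q]
∂1: piv[bg,bj,bk,bo,br,bt,bw,bz,dg] rk=9  ker:dj,dk,do,dz,gj,gk,go,gr,gt,gz,jk,jo,jr,jt,jw,jz,ko,kr,kt,kw,kz,or,ot,ow,oz,rw,rz,tz,wz
∂2: piv[bgo,bgt,btz,bwz,dgj,dgo,djk,djo,djz,dko,dkz,gjr,jkr,kor,krw,krz,kwz] rk=17  ker:jko,jkz,rwz
∂1c = {b} − 2·{d} − 2·{g} + 4·{k} − 2·{o} − 2·{t} + {w} + 2·{z}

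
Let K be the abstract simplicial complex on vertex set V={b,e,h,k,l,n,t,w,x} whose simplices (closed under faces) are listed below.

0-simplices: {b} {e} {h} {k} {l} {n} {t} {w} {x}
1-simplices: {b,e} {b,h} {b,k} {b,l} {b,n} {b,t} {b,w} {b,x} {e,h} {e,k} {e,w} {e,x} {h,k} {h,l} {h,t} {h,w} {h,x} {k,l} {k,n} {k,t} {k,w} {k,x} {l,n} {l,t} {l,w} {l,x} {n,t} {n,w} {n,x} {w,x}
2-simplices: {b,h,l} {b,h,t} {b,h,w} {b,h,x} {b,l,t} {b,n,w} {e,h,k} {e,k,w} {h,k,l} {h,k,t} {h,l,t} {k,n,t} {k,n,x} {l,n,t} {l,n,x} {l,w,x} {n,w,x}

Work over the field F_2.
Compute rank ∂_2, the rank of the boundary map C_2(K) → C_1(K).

rank∂_2=16

n_0=9 n_1=30 n_2=17  [Z2]
∂1: piv[be,bh,bk,bl,bn,bt,bw,bx] rk=8  ker:eh,ek,ew,ex,hk,hl,ht,hw,hx,kl,kn,kt,kw,kx,ln,lt,lw,lx,nt,nw,nx,wx
∂2: piv[bhl,bht,bhw,bhx,blt,bnw,ehk,ekw,hkl,hkt,knt,knx,lnt,lnx,lwx,nwx] rk=16  ker:hlt
rk∂_2=16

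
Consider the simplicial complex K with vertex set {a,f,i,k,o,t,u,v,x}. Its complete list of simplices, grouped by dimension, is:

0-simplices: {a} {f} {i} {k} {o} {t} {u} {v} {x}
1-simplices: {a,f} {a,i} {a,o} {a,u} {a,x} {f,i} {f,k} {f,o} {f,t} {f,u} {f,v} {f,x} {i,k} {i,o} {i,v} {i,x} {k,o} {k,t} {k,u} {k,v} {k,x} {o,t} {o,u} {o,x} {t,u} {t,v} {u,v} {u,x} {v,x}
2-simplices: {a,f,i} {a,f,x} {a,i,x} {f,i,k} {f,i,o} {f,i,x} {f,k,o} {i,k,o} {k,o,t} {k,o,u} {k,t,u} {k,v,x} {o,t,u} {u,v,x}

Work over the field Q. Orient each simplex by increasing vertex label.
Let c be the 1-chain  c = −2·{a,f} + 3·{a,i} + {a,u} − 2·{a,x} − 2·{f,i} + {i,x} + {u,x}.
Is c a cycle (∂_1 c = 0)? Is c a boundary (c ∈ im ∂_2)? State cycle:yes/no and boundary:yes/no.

cycle:yes boundary:no

n_0=9 n_1=29 n_2=14  [Q]
∂1: piv[af,ai,ao,au,ax,fk,ft,fv] rk=8  ker:fi,fo,fu,fx,ik,io,iv,ix,ko,kt,ku,kv,kx,ot,ou,ox,tu,tv,uv,ux,vx
∂2: piv[afi,afx,aix,fik,fio,fko,kot,kou,ktu,kvx,uvx] rk=11  ker:fix,iko,otu
∂1c = 0
c vs im∂2: residual ≠ 0 ⇒ not boundary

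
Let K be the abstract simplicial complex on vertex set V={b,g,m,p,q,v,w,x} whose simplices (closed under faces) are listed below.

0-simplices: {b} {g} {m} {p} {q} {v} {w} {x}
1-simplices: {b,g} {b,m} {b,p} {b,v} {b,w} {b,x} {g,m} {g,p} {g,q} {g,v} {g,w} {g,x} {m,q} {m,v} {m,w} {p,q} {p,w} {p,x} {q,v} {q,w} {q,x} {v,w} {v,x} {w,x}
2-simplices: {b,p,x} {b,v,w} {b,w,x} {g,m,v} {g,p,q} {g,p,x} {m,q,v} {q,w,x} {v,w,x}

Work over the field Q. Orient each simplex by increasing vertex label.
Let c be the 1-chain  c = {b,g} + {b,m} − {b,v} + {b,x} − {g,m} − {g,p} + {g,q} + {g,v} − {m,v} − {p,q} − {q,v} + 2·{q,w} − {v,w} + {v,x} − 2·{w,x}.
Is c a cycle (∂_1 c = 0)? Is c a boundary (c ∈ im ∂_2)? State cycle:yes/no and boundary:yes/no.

n_0=8 n_1=24 n_2=9  [Q]
∂1: piv[bg,bm,bp,bv,bw,bx,gq] rk=7  ker:gm,gp,gv,gw,gx,mq,mv,mw,pq,pw,px,qv,qw,qx,vw,vx,wx
∂2: piv[bpx,bvw,bwx,gmv,gpq,gpx,mqv,qwx,vwx] rk=9
∂1c = −2·{b} + {g} + {m} − {q} − 2·{v} + 3·{w}

cycle:no boundary:no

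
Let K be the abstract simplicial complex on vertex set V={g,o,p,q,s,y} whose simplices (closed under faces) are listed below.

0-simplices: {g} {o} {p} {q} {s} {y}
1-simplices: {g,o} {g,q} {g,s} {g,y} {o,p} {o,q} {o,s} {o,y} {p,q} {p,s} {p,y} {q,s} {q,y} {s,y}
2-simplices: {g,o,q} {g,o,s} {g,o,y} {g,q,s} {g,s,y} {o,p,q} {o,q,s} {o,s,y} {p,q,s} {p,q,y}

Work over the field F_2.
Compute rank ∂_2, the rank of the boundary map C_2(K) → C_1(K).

n_0=6 n_1=14 n_2=10  [Z2]
∂1: piv[go,gq,gs,gy,op] rk=5  ker:oq,os,oy,pq,ps,py,qs,qy,sy
∂2: piv[goq,gos,goy,gqs,gsy,opq,pqs,pqy] rk=8  ker:oqs,osy
rk∂_2=8

rank∂_2=8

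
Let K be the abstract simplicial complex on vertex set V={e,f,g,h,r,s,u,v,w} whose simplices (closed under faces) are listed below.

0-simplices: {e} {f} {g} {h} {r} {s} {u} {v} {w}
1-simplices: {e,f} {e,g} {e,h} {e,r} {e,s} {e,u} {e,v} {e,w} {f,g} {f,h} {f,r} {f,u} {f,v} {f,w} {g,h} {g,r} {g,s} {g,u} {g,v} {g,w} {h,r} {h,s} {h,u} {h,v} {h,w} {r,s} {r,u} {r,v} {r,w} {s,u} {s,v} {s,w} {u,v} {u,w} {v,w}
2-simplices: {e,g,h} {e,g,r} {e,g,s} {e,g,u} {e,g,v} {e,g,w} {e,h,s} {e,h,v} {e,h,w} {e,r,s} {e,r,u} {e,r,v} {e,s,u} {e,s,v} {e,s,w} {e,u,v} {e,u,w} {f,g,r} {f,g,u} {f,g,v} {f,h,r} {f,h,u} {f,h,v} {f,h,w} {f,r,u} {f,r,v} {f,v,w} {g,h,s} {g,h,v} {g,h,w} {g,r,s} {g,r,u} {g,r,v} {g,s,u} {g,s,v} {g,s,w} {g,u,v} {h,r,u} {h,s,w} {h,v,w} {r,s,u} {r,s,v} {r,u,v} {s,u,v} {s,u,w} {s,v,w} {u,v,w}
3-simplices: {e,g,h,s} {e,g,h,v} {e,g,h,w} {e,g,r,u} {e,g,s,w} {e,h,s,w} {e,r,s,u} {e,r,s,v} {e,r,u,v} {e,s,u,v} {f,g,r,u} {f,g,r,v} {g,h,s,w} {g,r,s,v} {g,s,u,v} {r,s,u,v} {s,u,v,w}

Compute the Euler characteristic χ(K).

χ(K)=4

n_0=9 n_1=35 n_2=47 n_3=17
χ=+9−35+47−17=4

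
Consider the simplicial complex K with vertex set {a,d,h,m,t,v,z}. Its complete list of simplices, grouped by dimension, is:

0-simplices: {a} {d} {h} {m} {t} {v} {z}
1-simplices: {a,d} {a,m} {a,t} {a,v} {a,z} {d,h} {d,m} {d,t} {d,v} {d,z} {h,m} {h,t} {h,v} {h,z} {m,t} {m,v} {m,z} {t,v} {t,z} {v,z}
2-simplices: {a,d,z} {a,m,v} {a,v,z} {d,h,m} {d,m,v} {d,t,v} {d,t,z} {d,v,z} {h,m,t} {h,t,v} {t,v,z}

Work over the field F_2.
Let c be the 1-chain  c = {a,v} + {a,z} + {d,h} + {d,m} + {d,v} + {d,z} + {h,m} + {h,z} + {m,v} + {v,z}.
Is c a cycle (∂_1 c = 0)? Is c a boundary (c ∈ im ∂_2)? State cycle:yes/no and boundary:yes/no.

n_0=7 n_1=20 n_2=11  [Z2]
∂1: piv[ad,am,at,av,az,dh] rk=6  ker:dm,dt,dv,dz,hm,ht,hv,hz,mt,mv,mz,tv,tz,vz
∂2: piv[adz,amv,avz,dhm,dmv,dtv,dtz,dvz,hmt,htv] rk=10  ker:tvz
∂1c = {h} + {m}

cycle:no boundary:no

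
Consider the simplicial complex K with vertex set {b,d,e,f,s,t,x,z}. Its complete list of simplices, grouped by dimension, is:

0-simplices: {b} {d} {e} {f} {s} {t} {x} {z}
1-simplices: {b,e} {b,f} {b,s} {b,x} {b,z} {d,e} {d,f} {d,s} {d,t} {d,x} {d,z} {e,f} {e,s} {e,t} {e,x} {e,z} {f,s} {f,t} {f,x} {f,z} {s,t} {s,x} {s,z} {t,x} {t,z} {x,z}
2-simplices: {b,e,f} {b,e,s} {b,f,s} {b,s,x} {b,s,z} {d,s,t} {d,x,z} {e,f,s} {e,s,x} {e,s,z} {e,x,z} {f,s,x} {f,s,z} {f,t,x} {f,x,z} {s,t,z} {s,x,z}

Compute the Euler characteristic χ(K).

n_0=8 n_1=26 n_2=17
χ=+8−26+17=-1

χ(K)=-1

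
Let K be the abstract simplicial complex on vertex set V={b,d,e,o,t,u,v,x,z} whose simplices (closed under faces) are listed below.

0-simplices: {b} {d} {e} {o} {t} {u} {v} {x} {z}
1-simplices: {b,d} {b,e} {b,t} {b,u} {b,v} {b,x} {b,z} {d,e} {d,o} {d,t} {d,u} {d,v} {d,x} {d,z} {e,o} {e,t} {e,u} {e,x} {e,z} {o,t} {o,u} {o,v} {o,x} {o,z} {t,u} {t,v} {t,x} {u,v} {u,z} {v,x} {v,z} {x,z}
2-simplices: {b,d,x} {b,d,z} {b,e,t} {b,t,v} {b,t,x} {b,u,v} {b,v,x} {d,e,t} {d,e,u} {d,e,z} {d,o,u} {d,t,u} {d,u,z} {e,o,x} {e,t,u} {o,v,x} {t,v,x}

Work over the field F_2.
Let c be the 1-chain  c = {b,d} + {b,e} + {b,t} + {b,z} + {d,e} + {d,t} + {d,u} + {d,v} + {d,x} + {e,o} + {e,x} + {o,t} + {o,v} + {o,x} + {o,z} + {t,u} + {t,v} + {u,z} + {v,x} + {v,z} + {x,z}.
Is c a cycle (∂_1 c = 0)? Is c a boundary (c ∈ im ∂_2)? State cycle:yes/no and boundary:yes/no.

cycle:no boundary:no

n_0=9 n_1=32 n_2=17  [Z2]
∂1: piv[bd,be,bt,bu,bv,bx,bz,do] rk=8  ker:de,dt,du,dv,dx,dz,eo,et,eu,ex,ez,ot,ou,ov,ox,oz,tu,tv,tx,uv,uz,vx,vz,xz
∂2: piv[bdx,bdz,bet,btv,btx,buv,bvx,det,deu,dez,dou,dtu,duz,eox,ovx] rk=15  ker:etu,tvx
∂1c = {o} + {t} + {u} + {v} + {x} + {z}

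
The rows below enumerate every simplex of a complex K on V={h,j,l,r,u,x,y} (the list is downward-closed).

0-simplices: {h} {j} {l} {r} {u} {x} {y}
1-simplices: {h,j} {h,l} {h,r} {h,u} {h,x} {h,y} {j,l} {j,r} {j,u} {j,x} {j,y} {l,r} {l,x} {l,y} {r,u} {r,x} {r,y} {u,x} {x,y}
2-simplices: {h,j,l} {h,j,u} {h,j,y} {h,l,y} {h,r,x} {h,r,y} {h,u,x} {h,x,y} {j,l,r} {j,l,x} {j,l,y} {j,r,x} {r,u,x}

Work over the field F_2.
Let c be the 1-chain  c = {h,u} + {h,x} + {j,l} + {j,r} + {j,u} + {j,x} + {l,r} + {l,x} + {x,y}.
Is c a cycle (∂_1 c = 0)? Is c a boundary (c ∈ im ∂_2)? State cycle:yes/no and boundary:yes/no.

n_0=7 n_1=19 n_2=13  [Z2]
∂1: piv[hj,hl,hr,hu,hx,hy] rk=6  ker:jl,jr,ju,jx,jy,lr,lx,ly,ru,rx,ry,ux,xy
∂2: piv[hjl,hju,hjy,hly,hrx,hry,hux,hxy,jlr,jlx,jrx,rux] rk=12  ker:jly
∂1c = {l} + {y}

cycle:no boundary:no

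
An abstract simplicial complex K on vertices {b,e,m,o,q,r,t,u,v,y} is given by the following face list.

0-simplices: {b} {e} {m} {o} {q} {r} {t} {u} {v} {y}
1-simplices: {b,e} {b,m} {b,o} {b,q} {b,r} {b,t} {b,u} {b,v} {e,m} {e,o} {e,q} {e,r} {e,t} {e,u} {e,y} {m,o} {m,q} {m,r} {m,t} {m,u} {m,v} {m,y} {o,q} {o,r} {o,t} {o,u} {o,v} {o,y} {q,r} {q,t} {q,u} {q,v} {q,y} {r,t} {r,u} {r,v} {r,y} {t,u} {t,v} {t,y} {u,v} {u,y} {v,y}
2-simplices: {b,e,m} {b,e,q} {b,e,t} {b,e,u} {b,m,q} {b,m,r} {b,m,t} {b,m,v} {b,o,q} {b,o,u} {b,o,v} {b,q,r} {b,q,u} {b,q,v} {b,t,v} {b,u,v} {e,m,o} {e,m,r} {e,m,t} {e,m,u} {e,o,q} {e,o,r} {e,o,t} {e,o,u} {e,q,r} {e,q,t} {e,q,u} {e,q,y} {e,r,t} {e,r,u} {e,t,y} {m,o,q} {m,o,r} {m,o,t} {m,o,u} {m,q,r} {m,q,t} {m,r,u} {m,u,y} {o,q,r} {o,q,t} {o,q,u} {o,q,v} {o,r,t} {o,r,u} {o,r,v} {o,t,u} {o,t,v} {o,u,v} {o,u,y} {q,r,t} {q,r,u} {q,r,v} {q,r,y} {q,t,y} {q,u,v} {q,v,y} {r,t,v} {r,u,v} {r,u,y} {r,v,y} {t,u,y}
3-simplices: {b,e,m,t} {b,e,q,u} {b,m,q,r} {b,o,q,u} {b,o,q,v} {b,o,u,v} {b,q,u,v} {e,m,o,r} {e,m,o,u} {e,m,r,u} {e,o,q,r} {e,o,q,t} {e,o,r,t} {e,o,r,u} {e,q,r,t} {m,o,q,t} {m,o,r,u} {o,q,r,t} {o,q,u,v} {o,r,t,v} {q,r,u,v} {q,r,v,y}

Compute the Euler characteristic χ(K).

n_0=10 n_1=43 n_2=62 n_3=22
χ=+10−43+62−22=7

χ(K)=7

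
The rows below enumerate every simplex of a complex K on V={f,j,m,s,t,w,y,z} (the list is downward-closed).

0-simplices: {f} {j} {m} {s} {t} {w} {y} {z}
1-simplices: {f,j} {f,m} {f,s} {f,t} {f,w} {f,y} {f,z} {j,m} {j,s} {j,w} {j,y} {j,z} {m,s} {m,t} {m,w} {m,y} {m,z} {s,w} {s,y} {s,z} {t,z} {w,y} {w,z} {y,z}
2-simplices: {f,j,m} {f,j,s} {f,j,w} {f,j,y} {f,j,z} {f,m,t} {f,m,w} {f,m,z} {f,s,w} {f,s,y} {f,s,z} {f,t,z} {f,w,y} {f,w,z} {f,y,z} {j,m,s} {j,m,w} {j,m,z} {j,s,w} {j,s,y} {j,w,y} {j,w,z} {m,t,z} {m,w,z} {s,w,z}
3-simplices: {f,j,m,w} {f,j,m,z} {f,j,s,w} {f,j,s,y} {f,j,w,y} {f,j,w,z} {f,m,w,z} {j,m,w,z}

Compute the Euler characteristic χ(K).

n_0=8 n_1=24 n_2=25 n_3=8
χ=+8−24+25−8=1

χ(K)=1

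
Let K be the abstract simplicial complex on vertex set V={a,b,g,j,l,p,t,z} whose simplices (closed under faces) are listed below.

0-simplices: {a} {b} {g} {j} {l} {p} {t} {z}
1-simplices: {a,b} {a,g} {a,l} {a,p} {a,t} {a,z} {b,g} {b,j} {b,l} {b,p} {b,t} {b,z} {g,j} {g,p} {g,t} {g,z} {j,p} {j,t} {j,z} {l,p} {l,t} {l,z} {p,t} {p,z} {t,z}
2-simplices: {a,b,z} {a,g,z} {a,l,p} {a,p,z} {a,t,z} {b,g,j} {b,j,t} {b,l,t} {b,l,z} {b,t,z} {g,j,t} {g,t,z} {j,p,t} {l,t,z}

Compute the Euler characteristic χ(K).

χ(K)=-3

n_0=8 n_1=25 n_2=14
χ=+8−25+14=-3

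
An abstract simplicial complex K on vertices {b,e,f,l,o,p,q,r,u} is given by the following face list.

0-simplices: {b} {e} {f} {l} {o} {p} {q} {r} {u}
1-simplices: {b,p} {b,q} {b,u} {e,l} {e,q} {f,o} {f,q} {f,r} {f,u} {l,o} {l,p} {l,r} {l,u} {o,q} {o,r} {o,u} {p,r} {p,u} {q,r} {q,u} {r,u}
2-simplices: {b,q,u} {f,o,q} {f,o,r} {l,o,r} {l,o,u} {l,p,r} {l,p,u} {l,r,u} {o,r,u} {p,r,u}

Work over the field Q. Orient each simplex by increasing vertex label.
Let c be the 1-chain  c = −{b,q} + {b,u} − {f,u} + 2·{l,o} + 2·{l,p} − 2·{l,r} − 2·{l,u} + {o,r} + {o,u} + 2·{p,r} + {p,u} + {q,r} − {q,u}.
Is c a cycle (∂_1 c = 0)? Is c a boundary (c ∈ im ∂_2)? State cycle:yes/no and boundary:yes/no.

n_0=9 n_1=21 n_2=10  [Q]
∂1: piv[bp,bq,bu,el,eq,fo,fq,fr] rk=8  ker:fu,lo,lp,lr,lu,oq,or,ou,pr,pu,qr,qu,ru
∂2: piv[bqu,foq,for,lor,lou,lpr,lpu,lru] rk=8  ker:oru,pru
∂1c = {f} − {p} − {q} + 2·{r} − {u}

cycle:no boundary:no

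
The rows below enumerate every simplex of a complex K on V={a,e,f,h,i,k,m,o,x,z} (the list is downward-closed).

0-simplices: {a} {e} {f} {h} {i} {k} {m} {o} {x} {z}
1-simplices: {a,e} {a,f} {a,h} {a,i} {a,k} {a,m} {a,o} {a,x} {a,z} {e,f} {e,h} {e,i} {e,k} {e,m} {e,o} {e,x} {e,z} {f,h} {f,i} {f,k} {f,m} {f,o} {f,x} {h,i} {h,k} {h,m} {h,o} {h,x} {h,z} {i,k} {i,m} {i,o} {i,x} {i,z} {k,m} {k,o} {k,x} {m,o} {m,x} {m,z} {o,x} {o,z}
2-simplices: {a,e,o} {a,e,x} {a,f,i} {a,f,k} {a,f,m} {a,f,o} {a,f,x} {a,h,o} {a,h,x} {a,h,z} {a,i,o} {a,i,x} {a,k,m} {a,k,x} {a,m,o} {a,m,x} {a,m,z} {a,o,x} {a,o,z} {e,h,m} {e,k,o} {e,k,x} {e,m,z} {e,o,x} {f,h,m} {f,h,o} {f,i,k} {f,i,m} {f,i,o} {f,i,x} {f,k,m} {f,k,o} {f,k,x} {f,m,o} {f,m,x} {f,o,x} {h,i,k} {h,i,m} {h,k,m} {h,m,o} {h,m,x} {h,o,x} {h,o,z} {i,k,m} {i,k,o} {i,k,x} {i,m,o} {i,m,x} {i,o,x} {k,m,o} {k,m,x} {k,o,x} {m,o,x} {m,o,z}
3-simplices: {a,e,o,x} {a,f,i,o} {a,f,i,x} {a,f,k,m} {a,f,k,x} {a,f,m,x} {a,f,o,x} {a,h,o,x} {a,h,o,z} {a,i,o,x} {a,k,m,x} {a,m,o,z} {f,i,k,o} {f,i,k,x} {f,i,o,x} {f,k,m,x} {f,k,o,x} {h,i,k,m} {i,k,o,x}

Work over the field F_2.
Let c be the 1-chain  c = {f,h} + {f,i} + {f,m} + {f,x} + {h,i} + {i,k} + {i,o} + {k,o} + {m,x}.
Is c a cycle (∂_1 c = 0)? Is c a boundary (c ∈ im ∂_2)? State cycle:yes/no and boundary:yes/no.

n_0=10 n_1=42 n_2=54 n_3=19  [Z2]
∂1: piv[ae,af,ah,ai,ak,am,ao,ax,az] rk=9  ker:ef,eh,ei,ek,em,eo,ex,ez,fh,fi,fk,fm,fo,fx,hi,hk,hm,ho,hx,hz,ik,im,io,ix,iz,km,ko,kx,mo,mx,mz,ox,oz
∂2: piv[aeo,aex,afi,afk,afm,afo,afx,aho,ahx,ahz,aio,aix,akm,akx,amo,amx,amz,aox,aoz,ehm,eko,ekx,emz,fhm,fho,fik,fim,hik,him] rk=29  ker:eox,fio,fix,fkm,fko,fkx,fmo,fmx,fox,hkm,hmo,hmx,hox,hoz,ikm,iko,ikx,imo,imx,iox,kmo,kmx,kox,mox,moz
∂3: piv[aeox,afio,afix,afkm,afkx,afmx,afox,ahox,ahoz,aiox,akmx,amoz,fiko,fikx,fkox,hikm] rk=16  ker:fiox,fkmx,ikox
∂1c = 0
c vs im∂2: reduces to 0 ⇒ boundary

cycle:yes boundary:yes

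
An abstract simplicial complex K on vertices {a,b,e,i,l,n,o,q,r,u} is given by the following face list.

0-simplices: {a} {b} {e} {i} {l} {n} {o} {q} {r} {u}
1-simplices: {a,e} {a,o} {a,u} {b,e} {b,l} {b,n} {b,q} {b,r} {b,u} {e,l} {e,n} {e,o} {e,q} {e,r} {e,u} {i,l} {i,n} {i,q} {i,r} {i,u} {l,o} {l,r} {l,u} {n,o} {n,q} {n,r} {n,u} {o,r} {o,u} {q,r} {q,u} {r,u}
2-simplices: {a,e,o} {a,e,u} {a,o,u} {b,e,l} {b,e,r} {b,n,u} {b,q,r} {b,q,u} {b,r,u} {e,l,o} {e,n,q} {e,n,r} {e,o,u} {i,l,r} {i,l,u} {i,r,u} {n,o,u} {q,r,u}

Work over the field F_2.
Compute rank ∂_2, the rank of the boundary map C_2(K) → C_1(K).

n_0=10 n_1=32 n_2=18  [Z2]
∂1: piv[ae,ao,au,be,bl,bn,bq,br,il] rk=9  ker:bu,el,en,eo,eq,er,eu,in,iq,ir,iu,lo,lr,lu,no,nq,nr,nu,or,ou,qr,qu,ru
∂2: piv[aeo,aeu,aou,bel,ber,bnu,bqr,bqu,bru,elo,enq,enr,ilr,ilu,iru,nou] rk=16  ker:eou,qru
rk∂_2=16

rank∂_2=16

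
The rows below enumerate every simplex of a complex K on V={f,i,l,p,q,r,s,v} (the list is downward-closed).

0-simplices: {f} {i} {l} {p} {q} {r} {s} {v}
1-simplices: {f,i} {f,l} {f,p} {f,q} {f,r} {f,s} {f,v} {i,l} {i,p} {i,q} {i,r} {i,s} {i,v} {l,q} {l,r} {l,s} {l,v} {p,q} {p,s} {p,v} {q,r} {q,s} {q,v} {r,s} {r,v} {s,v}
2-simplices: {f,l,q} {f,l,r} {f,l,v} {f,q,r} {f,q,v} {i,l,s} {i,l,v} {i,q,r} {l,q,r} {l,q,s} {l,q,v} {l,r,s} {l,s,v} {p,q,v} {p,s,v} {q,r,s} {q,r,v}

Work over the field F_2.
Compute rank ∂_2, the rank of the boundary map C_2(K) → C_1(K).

n_0=8 n_1=26 n_2=17  [Z2]
∂1: piv[fi,fl,fp,fq,fr,fs,fv] rk=7  ker:il,ip,iq,ir,is,iv,lq,lr,ls,lv,pq,ps,pv,qr,qs,qv,rs,rv,sv
∂2: piv[flq,flr,flv,fqr,fqv,ils,ilv,iqr,lqs,lrs,lsv,pqv,psv,qrv] rk=14  ker:lqr,lqv,qrs
rk∂_2=14

rank∂_2=14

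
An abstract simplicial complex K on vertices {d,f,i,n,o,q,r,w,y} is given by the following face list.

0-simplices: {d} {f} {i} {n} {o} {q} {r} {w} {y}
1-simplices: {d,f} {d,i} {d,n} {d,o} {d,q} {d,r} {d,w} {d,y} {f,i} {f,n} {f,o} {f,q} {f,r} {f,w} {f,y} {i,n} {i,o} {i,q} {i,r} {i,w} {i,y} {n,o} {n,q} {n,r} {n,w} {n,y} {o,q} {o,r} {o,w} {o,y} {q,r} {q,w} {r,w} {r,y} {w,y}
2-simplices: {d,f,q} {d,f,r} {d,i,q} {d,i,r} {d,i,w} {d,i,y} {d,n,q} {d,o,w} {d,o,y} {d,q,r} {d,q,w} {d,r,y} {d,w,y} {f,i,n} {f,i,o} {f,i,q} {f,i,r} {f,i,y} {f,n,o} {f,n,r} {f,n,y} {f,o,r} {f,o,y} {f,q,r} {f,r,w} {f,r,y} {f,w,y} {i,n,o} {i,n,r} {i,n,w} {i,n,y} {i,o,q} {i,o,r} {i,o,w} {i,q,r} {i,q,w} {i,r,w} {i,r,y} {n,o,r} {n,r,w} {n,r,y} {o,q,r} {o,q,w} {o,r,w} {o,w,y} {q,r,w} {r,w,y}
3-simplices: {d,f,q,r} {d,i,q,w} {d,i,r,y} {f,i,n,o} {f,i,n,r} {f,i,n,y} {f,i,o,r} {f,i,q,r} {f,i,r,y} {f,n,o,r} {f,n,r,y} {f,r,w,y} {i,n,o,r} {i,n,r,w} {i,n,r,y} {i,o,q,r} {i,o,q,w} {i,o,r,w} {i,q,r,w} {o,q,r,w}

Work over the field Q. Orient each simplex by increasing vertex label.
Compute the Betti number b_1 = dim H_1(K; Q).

n_0=9 n_1=35 n_2=47 n_3=20  [Q]
∂1: piv[df,di,dn,do,dq,dr,dw,dy] rk=8  ker:fi,fn,fo,fq,fr,fw,fy,in,io,iq,ir,iw,iy,no,nq,nr,nw,ny,oq,or,ow,oy,qr,qw,rw,ry,wy
∂2: piv[dfq,dfr,diq,dir,diw,diy,dnq,dow,doy,dqr,dqw,dry,dwy,fin,fio,fiq,fiy,fno,fnr,fny,for,foy,frw,fwy,inw,ioq] rk=26  ker:fir,fqr,fry,ino,inr,iny,ior,iow,iqr,iqw,irw,iry,nor,nrw,nry,oqr,oqw,orw,owy,qrw,rwy
∂3: piv[dfqr,diqw,diry,fino,finr,finy,fior,fiqr,firy,fnor,fnry,frwy,inrw,ioqr,ioqw,iorw,iqrw] rk=17  ker:inor,inry,oqrw
b_1=(35−8)−26=1

b_1=1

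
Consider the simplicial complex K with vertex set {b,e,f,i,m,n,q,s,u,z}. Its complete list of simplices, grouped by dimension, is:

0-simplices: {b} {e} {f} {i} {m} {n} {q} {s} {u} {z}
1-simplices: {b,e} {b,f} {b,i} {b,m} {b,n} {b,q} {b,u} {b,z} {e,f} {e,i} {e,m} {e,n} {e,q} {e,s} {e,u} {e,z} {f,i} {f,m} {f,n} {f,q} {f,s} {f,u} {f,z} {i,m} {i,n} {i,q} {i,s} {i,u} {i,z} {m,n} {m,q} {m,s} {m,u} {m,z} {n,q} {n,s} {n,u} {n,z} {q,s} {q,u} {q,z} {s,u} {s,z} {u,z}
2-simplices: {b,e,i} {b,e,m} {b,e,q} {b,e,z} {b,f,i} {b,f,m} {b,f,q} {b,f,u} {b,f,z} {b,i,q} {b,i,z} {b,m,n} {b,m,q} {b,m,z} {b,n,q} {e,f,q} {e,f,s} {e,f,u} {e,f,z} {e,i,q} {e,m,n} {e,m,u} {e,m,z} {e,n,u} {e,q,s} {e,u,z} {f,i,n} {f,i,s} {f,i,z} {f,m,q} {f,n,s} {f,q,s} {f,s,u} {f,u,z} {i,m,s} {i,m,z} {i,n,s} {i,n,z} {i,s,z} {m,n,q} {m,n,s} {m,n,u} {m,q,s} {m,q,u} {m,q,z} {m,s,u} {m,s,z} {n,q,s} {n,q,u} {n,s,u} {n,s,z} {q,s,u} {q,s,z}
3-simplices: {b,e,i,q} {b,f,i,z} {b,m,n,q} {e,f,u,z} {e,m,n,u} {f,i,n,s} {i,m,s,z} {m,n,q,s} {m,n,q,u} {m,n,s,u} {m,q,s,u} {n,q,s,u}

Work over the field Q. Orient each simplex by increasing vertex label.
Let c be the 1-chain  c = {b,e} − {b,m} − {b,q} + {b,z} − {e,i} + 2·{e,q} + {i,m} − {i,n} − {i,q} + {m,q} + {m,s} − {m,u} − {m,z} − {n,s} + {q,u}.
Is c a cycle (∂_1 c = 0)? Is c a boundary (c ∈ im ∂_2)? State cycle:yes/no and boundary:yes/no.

cycle:yes boundary:yes

n_0=10 n_1=44 n_2=53 n_3=12  [Q]
∂1: piv[be,bf,bi,bm,bn,bq,bu,bz,es] rk=9  ker:ef,ei,em,en,eq,eu,ez,fi,fm,fn,fq,fs,fu,fz,im,in,iq,is,iu,iz,mn,mq,ms,mu,mz,nq,ns,nu,nz,qs,qu,qz,su,sz,uz
∂2: piv[bei,bem,beq,bez,bfi,bfm,bfq,bfu,bfz,biq,biz,bmn,bmq,bmz,bnq,efq,efs,efu,emn,emu,enu,eqs,euz,fin,fis,fns,fsu,ims,imz,inz,isz,mns,mqu,mqz] rk=34  ker:efz,eiq,emz,fiz,fmq,fqs,fuz,ins,mnq,mnu,mqs,msu,msz,nqs,nqu,nsu,nsz,qsu,qsz
∂3: piv[beiq,bfiz,bmnq,efuz,emnu,fins,imsz,mnqs,mnqu,mnsu,mqsu] rk=11  ker:nqsu
∂1c = 0
c vs im∂2: reduces to 0 ⇒ boundary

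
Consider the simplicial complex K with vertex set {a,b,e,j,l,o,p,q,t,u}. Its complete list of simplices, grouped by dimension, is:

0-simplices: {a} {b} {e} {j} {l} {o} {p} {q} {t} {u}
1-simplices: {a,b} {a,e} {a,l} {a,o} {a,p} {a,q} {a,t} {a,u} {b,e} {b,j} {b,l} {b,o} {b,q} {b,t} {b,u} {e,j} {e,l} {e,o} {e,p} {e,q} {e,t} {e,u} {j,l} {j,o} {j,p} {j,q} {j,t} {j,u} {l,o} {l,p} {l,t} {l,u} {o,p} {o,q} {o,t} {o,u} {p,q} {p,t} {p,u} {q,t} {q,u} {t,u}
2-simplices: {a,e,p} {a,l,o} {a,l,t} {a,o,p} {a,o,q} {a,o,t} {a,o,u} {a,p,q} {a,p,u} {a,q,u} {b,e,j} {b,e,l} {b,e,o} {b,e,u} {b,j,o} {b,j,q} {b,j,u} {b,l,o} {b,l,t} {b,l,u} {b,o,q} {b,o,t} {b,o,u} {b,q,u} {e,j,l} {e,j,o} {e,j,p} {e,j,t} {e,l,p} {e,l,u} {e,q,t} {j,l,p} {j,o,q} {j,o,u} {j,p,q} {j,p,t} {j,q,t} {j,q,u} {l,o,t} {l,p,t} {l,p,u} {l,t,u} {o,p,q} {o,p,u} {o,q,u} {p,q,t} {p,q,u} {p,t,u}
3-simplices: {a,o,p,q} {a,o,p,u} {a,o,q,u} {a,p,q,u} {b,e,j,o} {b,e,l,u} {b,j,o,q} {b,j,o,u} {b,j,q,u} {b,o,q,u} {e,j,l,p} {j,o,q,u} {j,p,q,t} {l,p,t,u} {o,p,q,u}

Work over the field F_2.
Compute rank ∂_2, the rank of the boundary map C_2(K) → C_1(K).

n_0=10 n_1=42 n_2=48 n_3=15  [Z2]
∂1: piv[ab,ae,al,ao,ap,aq,at,au,bj] rk=9  ker:be,bl,bo,bq,bt,bu,ej,el,eo,ep,eq,et,eu,jl,jo,jp,jq,jt,ju,lo,lp,lt,lu,op,oq,ot,ou,pq,pt,pu,qt,qu,tu
∂2: piv[aep,alo,alt,aop,aoq,aot,aou,apq,apu,aqu,bej,bel,beo,beu,bjo,bjq,bju,blo,blt,blu,boq,bou,ejl,ejp,ejt,elp,eqt,jpq,jpt,jqt,lpt,ltu] rk=32  ker:bot,bqu,ejo,elu,jlp,joq,jou,jqu,lot,lpu,opq,opu,oqu,pqt,pqu,ptu
∂3: piv[aopq,aopu,aoqu,apqu,bejo,belu,bjoq,bjou,bjqu,boqu,ejlp,jpqt,lptu] rk=13  ker:joqu,opqu
rk∂_2=32

rank∂_2=32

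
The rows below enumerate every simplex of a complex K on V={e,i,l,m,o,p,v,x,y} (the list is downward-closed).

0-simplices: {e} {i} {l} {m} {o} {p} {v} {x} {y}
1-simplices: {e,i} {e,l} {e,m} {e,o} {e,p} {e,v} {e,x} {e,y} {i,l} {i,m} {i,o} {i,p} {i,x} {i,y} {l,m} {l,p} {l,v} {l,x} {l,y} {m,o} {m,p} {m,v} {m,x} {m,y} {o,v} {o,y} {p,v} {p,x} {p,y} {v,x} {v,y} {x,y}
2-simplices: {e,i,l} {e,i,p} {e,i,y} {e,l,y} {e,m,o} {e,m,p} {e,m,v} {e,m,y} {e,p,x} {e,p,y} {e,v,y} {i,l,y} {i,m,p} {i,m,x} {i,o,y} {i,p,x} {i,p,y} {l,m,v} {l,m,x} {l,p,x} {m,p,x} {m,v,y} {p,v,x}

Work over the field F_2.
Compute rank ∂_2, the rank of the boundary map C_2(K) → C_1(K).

n_0=9 n_1=32 n_2=23  [Z2]
∂1: piv[ei,el,em,eo,ep,ev,ex,ey] rk=8  ker:il,im,io,ip,ix,iy,lm,lp,lv,lx,ly,mo,mp,mv,mx,my,ov,oy,pv,px,py,vx,vy,xy
∂2: piv[eil,eip,eiy,ely,emo,emp,emv,emy,epx,epy,evy,imp,imx,ioy,ipx,lmv,lmx,lpx,pvx] rk=19  ker:ily,ipy,mpx,mvy
rk∂_2=19

rank∂_2=19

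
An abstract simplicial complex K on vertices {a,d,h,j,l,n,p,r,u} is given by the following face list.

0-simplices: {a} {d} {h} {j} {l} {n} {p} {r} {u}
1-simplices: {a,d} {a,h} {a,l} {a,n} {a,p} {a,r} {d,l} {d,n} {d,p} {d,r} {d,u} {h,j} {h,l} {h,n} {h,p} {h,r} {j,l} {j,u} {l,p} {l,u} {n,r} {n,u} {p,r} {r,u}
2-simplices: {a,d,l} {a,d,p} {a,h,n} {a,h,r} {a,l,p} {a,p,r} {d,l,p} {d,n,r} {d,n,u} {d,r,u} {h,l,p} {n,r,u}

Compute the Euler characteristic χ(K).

χ(K)=-3

n_0=9 n_1=24 n_2=12
χ=+9−24+12=-3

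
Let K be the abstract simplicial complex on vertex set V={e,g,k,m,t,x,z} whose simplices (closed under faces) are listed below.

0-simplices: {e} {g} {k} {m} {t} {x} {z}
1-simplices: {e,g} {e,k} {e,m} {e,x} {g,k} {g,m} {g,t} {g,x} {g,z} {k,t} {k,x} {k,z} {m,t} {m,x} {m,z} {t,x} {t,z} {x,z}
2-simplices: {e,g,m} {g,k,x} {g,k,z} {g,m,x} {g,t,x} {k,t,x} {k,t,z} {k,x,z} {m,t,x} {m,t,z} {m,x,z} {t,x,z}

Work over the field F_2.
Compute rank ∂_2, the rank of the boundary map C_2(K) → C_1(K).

rank∂_2=10

n_0=7 n_1=18 n_2=12  [Z2]
∂1: piv[eg,ek,em,ex,gt,gz] rk=6  ker:gk,gm,gx,kt,kx,kz,mt,mx,mz,tx,tz,xz
∂2: piv[egm,gkx,gkz,gmx,gtx,ktx,ktz,kxz,mtx,mtz] rk=10  ker:mxz,txz
rk∂_2=10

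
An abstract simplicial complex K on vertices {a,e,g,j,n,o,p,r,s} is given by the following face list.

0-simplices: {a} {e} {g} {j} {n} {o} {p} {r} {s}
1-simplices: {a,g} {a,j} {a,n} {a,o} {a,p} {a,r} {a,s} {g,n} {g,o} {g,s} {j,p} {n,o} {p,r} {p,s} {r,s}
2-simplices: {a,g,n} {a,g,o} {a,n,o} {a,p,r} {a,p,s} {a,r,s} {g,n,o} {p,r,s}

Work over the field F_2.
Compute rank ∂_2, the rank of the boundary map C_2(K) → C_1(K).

n_0=9 n_1=15 n_2=8  [Z2]
∂1: piv[ag,aj,an,ao,ap,ar,as] rk=7  ker:gn,go,gs,jp,no,pr,ps,rs
∂2: piv[agn,ago,ano,apr,aps,ars] rk=6  ker:gno,prs
rk∂_2=6

rank∂_2=6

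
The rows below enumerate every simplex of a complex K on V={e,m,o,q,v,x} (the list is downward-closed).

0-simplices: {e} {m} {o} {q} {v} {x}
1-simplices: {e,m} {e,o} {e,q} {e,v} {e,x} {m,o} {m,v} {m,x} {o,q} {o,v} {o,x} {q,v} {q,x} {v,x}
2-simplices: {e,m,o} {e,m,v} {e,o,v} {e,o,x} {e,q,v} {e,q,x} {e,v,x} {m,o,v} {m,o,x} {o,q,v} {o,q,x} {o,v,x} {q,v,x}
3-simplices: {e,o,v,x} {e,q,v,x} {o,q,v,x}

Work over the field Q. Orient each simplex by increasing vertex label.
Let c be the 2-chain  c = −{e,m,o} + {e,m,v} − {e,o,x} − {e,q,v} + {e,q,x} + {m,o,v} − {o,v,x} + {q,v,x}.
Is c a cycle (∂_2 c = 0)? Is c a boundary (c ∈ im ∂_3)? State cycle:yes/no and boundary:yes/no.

cycle:yes boundary:no

n_0=6 n_1=14 n_2=13 n_3=3  [Q]
∂1: piv[em,eo,eq,ev,ex] rk=5  ker:mo,mv,mx,oq,ov,ox,qv,qx,vx
∂2: piv[emo,emv,eov,eox,eqv,eqx,evx,mox,oqv] rk=9  ker:mov,oqx,ovx,qvx
∂3: piv[eovx,eqvx,oqvx] rk=3
∂2c = 0
c vs im∂3: residual ≠ 0 ⇒ not boundary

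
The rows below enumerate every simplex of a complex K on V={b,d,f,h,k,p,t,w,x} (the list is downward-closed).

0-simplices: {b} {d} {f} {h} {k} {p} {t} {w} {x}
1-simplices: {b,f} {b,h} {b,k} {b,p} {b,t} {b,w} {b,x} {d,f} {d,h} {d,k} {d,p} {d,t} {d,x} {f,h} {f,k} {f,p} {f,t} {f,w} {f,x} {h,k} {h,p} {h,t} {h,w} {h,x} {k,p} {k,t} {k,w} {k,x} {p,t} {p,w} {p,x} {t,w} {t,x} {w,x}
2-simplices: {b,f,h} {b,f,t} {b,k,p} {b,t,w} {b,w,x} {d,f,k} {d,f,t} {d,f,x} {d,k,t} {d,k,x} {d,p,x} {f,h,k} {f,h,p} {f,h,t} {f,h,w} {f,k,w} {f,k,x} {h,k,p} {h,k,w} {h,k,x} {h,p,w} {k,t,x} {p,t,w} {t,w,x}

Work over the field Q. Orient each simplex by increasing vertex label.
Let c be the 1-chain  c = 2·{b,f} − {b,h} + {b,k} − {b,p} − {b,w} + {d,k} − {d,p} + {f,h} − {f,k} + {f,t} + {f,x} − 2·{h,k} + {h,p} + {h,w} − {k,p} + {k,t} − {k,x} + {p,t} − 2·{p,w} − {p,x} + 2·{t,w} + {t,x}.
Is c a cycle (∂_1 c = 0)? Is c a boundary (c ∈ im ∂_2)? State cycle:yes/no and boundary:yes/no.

cycle:yes boundary:yes

n_0=9 n_1=34 n_2=24  [Q]
∂1: piv[bf,bh,bk,bp,bt,bw,bx,df] rk=8  ker:dh,dk,dp,dt,dx,fh,fk,fp,ft,fw,fx,hk,hp,ht,hw,hx,kp,kt,kw,kx,pt,pw,px,tw,tx,wx
∂2: piv[bfh,bft,bkp,btw,bwx,dfk,dft,dfx,dkt,dkx,dpx,fhk,fhp,fht,fhw,fkw,hkp,hkx,hpw,ktx,ptw,twx] rk=22  ker:fkx,hkw
∂1c = 0
c vs im∂2: reduces to 0 ⇒ boundary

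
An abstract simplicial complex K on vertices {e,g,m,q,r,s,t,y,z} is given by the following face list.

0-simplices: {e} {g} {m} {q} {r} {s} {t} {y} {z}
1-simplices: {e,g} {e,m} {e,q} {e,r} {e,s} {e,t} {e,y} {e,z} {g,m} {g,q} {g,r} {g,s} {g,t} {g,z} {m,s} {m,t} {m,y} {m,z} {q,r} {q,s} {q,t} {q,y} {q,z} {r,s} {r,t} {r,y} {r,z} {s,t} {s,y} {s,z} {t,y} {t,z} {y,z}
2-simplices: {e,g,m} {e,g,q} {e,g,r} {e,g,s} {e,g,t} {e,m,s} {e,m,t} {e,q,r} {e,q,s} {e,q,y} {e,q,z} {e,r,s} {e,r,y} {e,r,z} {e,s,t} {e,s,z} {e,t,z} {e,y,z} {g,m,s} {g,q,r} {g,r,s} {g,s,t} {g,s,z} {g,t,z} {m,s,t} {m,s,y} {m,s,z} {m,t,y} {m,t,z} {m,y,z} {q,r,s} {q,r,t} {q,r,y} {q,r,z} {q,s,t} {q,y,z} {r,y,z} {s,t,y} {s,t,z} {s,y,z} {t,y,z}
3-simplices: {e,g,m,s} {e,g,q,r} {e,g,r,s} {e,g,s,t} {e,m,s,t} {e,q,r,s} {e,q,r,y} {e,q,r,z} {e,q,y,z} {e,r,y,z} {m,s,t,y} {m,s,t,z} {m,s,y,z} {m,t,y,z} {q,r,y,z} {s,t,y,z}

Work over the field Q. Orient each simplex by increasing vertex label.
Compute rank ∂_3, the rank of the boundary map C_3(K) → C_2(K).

n_0=9 n_1=33 n_2=41 n_3=16  [Q]
∂1: piv[eg,em,eq,er,es,et,ey,ez] rk=8  ker:gm,gq,gr,gs,gt,gz,ms,mt,my,mz,qr,qs,qt,qy,qz,rs,rt,ry,rz,st,sy,sz,ty,tz,yz
∂2: piv[egm,egq,egr,egs,egt,ems,emt,eqr,eqs,eqy,eqz,ers,ery,erz,est,esz,etz,eyz,gsz,msy,msz,mty,myz,qrt,qst] rk=25  ker:gms,gqr,grs,gst,gtz,mst,mtz,qrs,qry,qrz,qyz,ryz,sty,stz,syz,tyz
∂3: piv[egms,egqr,egrs,egst,emst,eqrs,eqry,eqrz,eqyz,eryz,msty,mstz,msyz,mtyz] rk=14  ker:qryz,styz
rk∂_3=14

rank∂_3=14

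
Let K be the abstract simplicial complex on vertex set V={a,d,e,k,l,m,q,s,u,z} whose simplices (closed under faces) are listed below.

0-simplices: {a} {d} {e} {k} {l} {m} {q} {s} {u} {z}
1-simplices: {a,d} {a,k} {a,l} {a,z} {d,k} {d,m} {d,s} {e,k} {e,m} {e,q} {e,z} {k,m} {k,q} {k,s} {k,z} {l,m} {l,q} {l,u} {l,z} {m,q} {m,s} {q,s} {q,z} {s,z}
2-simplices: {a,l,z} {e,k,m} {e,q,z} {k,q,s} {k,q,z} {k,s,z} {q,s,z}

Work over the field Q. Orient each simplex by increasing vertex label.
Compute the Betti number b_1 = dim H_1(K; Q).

b_1=9

n_0=10 n_1=24 n_2=7  [Q]
∂1: piv[ad,ak,al,az,dm,ds,ek,eq,lu] rk=9  ker:dk,em,ez,km,kq,ks,kz,lm,lq,lz,mq,ms,qs,qz,sz
∂2: piv[alz,ekm,eqz,kqs,kqz,ksz] rk=6  ker:qsz
b_1=(24−9)−6=9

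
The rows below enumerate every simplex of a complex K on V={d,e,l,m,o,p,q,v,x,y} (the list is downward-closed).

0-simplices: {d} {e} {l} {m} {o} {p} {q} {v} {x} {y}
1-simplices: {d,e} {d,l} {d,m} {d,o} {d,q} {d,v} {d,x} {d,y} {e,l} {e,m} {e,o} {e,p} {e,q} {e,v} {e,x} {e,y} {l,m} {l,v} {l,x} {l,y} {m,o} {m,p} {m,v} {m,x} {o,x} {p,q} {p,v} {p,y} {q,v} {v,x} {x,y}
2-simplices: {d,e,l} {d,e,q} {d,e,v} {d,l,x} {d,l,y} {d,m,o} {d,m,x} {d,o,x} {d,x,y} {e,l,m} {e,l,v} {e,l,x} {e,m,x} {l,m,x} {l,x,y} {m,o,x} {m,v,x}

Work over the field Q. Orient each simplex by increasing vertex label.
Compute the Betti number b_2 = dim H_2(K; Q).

b_2=3

n_0=10 n_1=31 n_2=17  [Q]
∂1: piv[de,dl,dm,do,dq,dv,dx,dy,ep] rk=9  ker:el,em,eo,eq,ev,ex,ey,lm,lv,lx,ly,mo,mp,mv,mx,ox,pq,pv,py,qv,vx,xy
∂2: piv[del,deq,dev,dlx,dly,dmo,dmx,dox,dxy,elm,elv,elx,emx,mvx] rk=14  ker:lmx,lxy,mox
b_2=(17−14)−0=3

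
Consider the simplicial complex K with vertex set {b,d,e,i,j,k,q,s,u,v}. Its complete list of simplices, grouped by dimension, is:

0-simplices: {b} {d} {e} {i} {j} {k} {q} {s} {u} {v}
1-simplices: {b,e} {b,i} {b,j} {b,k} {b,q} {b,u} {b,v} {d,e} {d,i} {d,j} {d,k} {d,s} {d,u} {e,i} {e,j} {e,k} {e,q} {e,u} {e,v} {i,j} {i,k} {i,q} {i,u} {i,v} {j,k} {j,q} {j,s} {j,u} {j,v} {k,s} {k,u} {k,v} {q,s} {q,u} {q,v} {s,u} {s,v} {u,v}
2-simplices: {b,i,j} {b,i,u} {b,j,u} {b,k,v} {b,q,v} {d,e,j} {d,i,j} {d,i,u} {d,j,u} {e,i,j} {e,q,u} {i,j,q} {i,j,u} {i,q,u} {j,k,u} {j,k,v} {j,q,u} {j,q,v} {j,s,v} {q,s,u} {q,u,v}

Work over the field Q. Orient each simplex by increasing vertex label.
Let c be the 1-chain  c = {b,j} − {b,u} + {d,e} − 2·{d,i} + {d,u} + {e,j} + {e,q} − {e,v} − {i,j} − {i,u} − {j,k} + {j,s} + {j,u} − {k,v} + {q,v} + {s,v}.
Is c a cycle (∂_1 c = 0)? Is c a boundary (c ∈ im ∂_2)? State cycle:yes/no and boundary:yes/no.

cycle:yes boundary:no

n_0=10 n_1=38 n_2=21  [Q]
∂1: piv[be,bi,bj,bk,bq,bu,bv,de,ds] rk=9  ker:di,dj,dk,du,ei,ej,ek,eq,eu,ev,ij,ik,iq,iu,iv,jk,jq,js,ju,jv,ks,ku,kv,qs,qu,qv,su,sv,uv
∂2: piv[bij,biu,bju,bkv,bqv,dej,dij,diu,eij,equ,ijq,iqu,jku,jkv,jqv,jsv,qsu,quv] rk=18  ker:dju,iju,jqu
∂1c = 0
c vs im∂2: residual ≠ 0 ⇒ not boundary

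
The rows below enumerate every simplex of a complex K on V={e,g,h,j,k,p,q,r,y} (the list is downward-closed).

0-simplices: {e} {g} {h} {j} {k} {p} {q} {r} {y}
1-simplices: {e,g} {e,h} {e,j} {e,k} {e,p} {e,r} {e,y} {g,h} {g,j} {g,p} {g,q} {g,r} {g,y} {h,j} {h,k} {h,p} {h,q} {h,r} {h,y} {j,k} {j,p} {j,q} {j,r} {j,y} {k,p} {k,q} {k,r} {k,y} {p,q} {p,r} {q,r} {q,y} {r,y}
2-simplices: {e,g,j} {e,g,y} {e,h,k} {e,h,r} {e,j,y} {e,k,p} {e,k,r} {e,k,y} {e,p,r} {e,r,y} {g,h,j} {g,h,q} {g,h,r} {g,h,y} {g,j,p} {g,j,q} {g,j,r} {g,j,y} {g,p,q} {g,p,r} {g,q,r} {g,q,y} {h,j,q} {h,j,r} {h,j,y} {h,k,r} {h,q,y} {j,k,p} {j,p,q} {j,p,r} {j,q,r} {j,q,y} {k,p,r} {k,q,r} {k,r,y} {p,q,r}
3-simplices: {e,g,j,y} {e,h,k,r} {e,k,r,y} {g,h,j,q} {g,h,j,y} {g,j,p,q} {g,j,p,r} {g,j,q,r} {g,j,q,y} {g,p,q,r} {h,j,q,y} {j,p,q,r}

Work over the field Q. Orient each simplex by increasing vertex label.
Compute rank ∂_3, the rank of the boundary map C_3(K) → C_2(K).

rank∂_3=11

n_0=9 n_1=33 n_2=36 n_3=12  [Q]
∂1: piv[eg,eh,ej,ek,ep,er,ey,gq] rk=8  ker:gh,gj,gp,gr,gy,hj,hk,hp,hq,hr,hy,jk,jp,jq,jr,jy,kp,kq,kr,ky,pq,pr,qr,qy,ry
∂2: piv[egj,egy,ehk,ehr,ejy,ekp,ekr,eky,epr,ery,ghj,ghq,ghr,ghy,gjp,gjq,gjr,gpq,gpr,gqr,gqy,jkp,kqr] rk=23  ker:gjy,hjq,hjr,hjy,hkr,hqy,jpq,jpr,jqr,jqy,kpr,kry,pqr
∂3: piv[egjy,ehkr,ekry,ghjq,ghjy,gjpq,gjpr,gjqr,gjqy,gpqr,hjqy] rk=11  ker:jpqr
rk∂_3=11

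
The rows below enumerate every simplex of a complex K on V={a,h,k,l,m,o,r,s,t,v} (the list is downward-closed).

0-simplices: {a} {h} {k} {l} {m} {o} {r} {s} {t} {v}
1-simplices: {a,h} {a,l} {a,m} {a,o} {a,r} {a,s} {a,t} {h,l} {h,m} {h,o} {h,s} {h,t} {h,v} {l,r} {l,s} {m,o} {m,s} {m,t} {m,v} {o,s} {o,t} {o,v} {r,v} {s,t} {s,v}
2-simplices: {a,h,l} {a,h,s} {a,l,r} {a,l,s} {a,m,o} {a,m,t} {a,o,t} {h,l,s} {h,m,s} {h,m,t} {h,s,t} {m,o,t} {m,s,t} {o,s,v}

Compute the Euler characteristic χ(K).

n_0=10 n_1=25 n_2=14
χ=+10−25+14=-1

χ(K)=-1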